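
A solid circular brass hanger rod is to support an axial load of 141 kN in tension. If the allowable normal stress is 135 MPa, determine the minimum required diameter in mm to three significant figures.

Required area A ≥ P/σ_allow = 141000/135 = 1044 mm².
For a solid circular section, d ≥ √(4A/π) = 36.47 mm.

36.5 mm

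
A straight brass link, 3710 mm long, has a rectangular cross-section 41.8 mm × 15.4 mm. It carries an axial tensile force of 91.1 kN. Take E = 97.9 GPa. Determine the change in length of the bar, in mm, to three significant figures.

A = 643.7 mm².
δ_mech = NL/(AE) = 91100·3710/(643.7·97900) = 5.363 mm.

5.36 mm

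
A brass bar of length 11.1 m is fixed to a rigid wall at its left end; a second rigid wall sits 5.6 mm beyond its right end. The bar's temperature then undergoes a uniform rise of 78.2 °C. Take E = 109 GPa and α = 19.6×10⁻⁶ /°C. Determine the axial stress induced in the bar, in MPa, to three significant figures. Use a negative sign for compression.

Free thermal expansion αLΔT = 19.6e-6 · 11100 · 78.2 = 17.01 mm.
The walls engage after the gap closes; constrained expansion = 17.01 − 5.6 = 11.41 mm.
The walls impose strain ε = −(11.41)/11100 = -1.0282e-03; σ = Eε = 109000 · -1.0282e-03 = -112.1 MPa.

-112 MPa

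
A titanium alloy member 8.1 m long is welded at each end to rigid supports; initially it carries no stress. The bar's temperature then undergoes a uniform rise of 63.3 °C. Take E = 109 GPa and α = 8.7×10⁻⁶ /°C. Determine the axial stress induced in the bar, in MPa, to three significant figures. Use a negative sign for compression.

-60.0 MPa

Free thermal expansion αLΔT = 8.7e-6 · 8100 · 63.3 = 4.461 mm.
The walls impose strain ε = −(4.461)/8100 = -5.5071e-04; σ = Eε = 109000 · -5.5071e-04 = -60.03 MPa.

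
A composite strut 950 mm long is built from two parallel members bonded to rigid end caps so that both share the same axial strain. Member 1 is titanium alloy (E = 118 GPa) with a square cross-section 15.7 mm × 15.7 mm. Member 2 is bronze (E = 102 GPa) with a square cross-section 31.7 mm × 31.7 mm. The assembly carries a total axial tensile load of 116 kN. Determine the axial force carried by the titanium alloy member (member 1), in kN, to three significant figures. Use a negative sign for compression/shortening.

A_1 = 246.5 mm².
A_2 = 1005 mm².
Equal strain + equilibrium ⇒ each member carries load in proportion to AE: A₁E₁ = 29090000 N, A₂E₂ = 102500000 N, ΣAE = 131600000 N.
F₁ = P·A₁E₁/ΣAE = 116000·29090000/131600000 = 25640 N.

25.6 kN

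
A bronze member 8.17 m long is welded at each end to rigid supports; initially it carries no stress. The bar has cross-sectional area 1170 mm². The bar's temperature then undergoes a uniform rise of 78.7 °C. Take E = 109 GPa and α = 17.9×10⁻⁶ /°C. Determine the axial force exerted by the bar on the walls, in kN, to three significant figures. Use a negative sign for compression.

-180 kN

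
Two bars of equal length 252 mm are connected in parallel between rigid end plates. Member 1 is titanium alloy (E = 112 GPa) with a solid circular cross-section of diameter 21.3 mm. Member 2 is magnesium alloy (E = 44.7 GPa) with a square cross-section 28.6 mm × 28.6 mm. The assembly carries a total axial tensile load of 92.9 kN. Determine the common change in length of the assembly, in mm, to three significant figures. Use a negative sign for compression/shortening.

0.306 mm

A_1 = 356.3 mm².
A_2 = 818 mm².
Equal strain + equilibrium ⇒ each member carries load in proportion to AE: A₁E₁ = 39910000 N, A₂E₂ = 36560000 N, ΣAE = 76470000 N.
δ = PL/ΣAE = 92900·252/76470000 = 0.3061 mm.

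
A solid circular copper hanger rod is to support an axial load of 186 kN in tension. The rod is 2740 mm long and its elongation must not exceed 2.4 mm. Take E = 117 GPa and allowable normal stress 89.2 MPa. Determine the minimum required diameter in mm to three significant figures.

Required area A ≥ P/σ_allow = 186000/89.2 = 2085 mm².
For a solid circular section, d ≥ √(4A/π) = 51.53 mm.
Elongation limit: A ≥ PL/(Eδ_allow) = 186000·2740/(117000·2.4) = 1815 mm² ⇒ d ≥ 48.07 mm.
The stress limit governs.

51.5 mm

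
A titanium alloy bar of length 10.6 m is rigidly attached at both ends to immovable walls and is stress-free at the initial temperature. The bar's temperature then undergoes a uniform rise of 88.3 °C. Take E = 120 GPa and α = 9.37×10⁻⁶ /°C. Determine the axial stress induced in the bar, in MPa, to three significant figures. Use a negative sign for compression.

Free thermal expansion αLΔT = 9.37e-6 · 10600 · 88.3 = 8.77 mm.
The walls impose strain ε = −(8.77)/10600 = -8.2737e-04; σ = Eε = 120000 · -8.2737e-04 = -99.28 MPa.

-99.3 MPa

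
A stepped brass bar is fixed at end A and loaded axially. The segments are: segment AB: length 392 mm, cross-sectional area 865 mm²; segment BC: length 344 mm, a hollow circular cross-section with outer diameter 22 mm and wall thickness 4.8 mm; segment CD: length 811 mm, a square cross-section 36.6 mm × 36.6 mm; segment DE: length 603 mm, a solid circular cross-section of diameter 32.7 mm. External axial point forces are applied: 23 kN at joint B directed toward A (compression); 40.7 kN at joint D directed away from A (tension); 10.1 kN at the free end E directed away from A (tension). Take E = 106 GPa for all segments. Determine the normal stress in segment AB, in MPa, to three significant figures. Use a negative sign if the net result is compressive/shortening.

32.1 MPa

Internal axial forces (sectioning from the free end, tension +): N_DE = 10.1 kN, N_CD = 50.8 kN, N_BC = 50.8 kN, N_AB = 27.8 kN.
σ_AB = N_AB/A_AB = 27800/865 = 32.14 MPa.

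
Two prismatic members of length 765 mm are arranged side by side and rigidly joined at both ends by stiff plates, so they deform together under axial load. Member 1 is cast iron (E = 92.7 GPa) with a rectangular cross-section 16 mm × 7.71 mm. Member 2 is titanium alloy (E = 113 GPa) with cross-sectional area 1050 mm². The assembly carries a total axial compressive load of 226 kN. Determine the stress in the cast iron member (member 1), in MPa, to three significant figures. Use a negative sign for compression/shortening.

-161 MPa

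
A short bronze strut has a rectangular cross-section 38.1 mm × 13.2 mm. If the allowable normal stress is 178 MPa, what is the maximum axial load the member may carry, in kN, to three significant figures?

89.5 kN

A = 502.9 mm².
P_max = σ_allow · A = 178 · 502.9 = 89520 N = 89.52 kN.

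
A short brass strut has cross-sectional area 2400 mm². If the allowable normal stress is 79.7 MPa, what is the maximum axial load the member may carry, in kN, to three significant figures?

P_max = σ_allow · A = 79.7 · 2400 = 191300 N = 191.3 kN.

191 kN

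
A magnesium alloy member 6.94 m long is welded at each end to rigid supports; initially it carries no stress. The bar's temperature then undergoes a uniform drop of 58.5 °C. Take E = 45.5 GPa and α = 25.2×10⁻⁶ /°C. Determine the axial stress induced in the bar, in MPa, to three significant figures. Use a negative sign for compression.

Free thermal expansion αLΔT = 25.2e-6 · 6940 · -58.5 = -10.23 mm.
The walls impose strain ε = −(-10.23)/6940 = 1.4742e-03; σ = Eε = 45500 · 1.4742e-03 = 67.08 MPa.

67.1 MPa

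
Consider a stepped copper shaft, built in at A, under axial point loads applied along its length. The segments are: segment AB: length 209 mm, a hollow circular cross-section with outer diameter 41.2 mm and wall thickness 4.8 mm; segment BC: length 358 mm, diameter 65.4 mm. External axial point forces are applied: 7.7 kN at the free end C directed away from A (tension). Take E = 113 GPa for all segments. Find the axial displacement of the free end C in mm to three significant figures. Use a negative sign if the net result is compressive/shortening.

0.0332 mm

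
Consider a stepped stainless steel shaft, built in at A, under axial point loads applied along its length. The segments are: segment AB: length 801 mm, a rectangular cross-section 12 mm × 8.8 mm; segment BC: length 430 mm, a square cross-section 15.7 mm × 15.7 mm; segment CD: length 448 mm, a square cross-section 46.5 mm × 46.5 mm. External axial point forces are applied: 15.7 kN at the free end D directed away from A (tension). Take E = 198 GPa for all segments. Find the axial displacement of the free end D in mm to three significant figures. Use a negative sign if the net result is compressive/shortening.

Internal axial forces (sectioning from the free end, tension +): N_CD = 15.7 kN, N_BC = 15.7 kN, N_AB = 15.7 kN.
A_AB = 105.6 mm².
A_BC = 246.5 mm².
A_CD = 2162 mm².
δ_AB = 15700·801/(105.6·198000) = 0.6015 mm
δ_BC = 15700·430/(246.5·198000) = 0.1383 mm
δ_CD = 15700·448/(2162·198000) = 0.01643 mm
δ = Σδ_i = 0.7562 mm.

0.756 mm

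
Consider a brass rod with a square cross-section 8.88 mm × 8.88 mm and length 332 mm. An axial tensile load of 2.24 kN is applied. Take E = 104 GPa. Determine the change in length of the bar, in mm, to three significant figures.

A = 78.85 mm².
δ_mech = NL/(AE) = 2240·332/(78.85·104000) = 0.09068 mm.

0.0907 mm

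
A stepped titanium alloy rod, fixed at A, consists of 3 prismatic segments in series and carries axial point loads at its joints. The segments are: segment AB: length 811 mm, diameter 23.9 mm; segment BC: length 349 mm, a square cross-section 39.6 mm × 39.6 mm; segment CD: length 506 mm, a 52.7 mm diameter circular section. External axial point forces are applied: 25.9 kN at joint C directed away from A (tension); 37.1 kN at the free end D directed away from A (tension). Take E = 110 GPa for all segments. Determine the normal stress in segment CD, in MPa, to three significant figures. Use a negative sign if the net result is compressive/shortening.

Internal axial forces (sectioning from the free end, tension +): N_CD = 37.1 kN, N_BC = 63 kN, N_AB = 63 kN.
A_CD = 2181 mm².
σ_CD = N_CD/A_CD = 37100/2181 = 17.01 MPa.

17.0 MPa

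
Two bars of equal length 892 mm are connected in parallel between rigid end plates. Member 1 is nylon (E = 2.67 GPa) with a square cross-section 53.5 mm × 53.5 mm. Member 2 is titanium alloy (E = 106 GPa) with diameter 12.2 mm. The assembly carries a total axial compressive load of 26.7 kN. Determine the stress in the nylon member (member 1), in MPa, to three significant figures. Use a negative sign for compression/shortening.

-3.56 MPa

A_1 = 2862 mm².
A_2 = 116.9 mm².
Equal strain + equilibrium ⇒ each member carries load in proportion to AE: A₁E₁ = 7642000 N, A₂E₂ = 12390000 N, ΣAE = 20030000 N.
σ₁ = P·E₁/ΣAE = -26700·2670/20030000 = -3.558 MPa.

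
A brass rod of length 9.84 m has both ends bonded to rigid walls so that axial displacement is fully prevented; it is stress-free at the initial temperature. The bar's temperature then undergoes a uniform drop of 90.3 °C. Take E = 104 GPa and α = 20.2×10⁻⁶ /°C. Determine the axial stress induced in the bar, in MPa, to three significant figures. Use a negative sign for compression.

Free thermal expansion αLΔT = 20.2e-6 · 9840 · -90.3 = -17.95 mm.
The walls impose strain ε = −(-17.95)/9840 = 1.8241e-03; σ = Eε = 104000 · 1.8241e-03 = 189.7 MPa.

190 MPa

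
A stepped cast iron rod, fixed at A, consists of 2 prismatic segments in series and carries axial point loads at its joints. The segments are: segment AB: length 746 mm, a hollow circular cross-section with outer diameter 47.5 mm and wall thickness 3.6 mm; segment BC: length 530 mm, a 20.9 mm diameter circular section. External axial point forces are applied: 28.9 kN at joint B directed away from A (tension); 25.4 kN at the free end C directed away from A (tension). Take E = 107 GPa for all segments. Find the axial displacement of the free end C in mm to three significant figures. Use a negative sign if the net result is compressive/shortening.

1.13 mm

Internal axial forces (sectioning from the free end, tension +): N_BC = 25.4 kN, N_AB = 54.3 kN.
A_AB = 496.5 mm².
A_BC = 343.1 mm².
δ_AB = 54300·746/(496.5·107000) = 0.7625 mm
δ_BC = 25400·530/(343.1·107000) = 0.3667 mm
δ = Σδ_i = 1.129 mm.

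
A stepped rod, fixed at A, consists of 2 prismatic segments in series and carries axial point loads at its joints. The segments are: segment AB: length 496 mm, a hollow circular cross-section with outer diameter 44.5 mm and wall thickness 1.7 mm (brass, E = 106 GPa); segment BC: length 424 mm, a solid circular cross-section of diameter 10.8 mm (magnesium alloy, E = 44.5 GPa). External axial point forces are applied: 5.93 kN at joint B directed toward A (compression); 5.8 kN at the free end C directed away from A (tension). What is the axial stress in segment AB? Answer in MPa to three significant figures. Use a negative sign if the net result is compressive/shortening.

-0.569 MPa

Internal axial forces (sectioning from the free end, tension +): N_BC = 5.8 kN, N_AB = -0.13 kN.
A_AB = 228.6 mm².
σ_AB = N_AB/A_AB = -130/228.6 = -0.5687 MPa.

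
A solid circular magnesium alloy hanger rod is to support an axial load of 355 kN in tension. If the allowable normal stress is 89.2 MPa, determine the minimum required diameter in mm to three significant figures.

71.2 mm

Required area A ≥ P/σ_allow = 355000/89.2 = 3980 mm².
For a solid circular section, d ≥ √(4A/π) = 71.18 mm.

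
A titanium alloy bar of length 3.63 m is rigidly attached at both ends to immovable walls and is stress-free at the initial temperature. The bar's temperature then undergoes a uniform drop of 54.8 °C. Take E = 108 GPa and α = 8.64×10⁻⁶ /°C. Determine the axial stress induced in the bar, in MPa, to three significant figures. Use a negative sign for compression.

51.1 MPa

Free thermal expansion αLΔT = 8.64e-6 · 3630 · -54.8 = -1.719 mm.
The walls impose strain ε = −(-1.719)/3630 = 4.7347e-04; σ = Eε = 108000 · 4.7347e-04 = 51.13 MPa.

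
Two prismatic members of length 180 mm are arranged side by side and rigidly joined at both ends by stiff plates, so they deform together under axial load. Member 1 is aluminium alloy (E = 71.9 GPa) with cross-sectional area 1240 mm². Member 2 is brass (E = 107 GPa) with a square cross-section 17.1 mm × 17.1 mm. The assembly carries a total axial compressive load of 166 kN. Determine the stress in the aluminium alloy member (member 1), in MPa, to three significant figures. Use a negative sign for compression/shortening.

-99.1 MPa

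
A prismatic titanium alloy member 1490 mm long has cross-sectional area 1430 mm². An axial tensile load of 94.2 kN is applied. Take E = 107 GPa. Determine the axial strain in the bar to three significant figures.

σ = N/A = 65.87 MPa; ε = σ/E = 65.87/107000 = 6.156e-04.

6.16e-04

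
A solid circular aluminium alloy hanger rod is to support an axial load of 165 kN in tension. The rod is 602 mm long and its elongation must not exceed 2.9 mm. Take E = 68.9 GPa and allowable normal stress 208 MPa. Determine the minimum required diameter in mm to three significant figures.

31.8 mm

Required area A ≥ P/σ_allow = 165000/208 = 793.3 mm².
For a solid circular section, d ≥ √(4A/π) = 31.78 mm.
Elongation limit: A ≥ PL/(Eδ_allow) = 165000·602/(68900·2.9) = 497.1 mm² ⇒ d ≥ 25.16 mm.
The stress limit governs.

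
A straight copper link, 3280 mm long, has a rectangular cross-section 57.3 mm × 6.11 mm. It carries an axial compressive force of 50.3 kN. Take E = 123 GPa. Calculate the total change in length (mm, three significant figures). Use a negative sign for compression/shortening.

A = 350.1 mm².
δ_mech = NL/(AE) = -50300·3280/(350.1·123000) = -3.831 mm.

-3.83 mm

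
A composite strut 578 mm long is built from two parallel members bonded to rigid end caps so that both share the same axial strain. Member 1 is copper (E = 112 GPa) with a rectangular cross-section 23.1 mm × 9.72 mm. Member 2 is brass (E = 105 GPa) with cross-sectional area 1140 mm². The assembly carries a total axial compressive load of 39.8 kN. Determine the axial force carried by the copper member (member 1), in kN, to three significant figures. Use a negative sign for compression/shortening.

-6.91 kN

A_1 = 224.5 mm².
Equal strain + equilibrium ⇒ each member carries load in proportion to AE: A₁E₁ = 25150000 N, A₂E₂ = 119700000 N, ΣAE = 144800000 N.
F₁ = P·A₁E₁/ΣAE = -39800·25150000/144800000 = -6910 N.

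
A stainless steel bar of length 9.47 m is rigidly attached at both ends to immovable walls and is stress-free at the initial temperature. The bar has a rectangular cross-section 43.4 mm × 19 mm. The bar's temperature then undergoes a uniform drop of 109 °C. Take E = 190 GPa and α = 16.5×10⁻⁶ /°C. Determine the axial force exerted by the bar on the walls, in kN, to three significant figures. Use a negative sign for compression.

282 kN

Free thermal expansion αLΔT = 16.5e-6 · 9470 · -109 = -17.03 mm.
The walls impose strain ε = −(-17.03)/9470 = 1.7985e-03; σ = Eε = 190000 · 1.7985e-03 = 341.7 MPa.
Wall reaction R = σ·A = 341.7·824.6 = 281800 N = 281.8 kN.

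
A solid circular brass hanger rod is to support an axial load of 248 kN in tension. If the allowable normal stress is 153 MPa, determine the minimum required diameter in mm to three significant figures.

45.4 mm

Required area A ≥ P/σ_allow = 248000/153 = 1621 mm².
For a solid circular section, d ≥ √(4A/π) = 45.43 mm.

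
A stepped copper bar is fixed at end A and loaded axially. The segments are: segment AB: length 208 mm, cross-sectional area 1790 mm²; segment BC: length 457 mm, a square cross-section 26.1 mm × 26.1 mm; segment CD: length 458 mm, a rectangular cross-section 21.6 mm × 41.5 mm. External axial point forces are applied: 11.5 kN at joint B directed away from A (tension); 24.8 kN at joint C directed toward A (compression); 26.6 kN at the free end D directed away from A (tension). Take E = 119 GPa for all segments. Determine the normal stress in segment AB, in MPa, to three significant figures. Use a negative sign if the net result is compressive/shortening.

7.43 MPa

Internal axial forces (sectioning from the free end, tension +): N_CD = 26.6 kN, N_BC = 1.8 kN, N_AB = 13.3 kN.
σ_AB = N_AB/A_AB = 13300/1790 = 7.43 MPa.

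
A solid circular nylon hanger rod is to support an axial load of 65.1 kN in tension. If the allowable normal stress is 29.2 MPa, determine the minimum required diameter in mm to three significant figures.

Required area A ≥ P/σ_allow = 65100/29.2 = 2229 mm².
For a solid circular section, d ≥ √(4A/π) = 53.28 mm.

53.3 mm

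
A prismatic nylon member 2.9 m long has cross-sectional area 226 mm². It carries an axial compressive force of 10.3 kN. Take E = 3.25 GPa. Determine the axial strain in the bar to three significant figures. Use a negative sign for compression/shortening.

σ = N/A = -45.58 MPa; ε = σ/E = -45.58/3250 = -1.402e-02.

-0.0140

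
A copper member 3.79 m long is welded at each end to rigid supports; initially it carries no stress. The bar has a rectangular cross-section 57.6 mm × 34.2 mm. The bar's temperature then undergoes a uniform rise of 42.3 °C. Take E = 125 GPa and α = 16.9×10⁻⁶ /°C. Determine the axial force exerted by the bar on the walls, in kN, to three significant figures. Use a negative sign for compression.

Free thermal expansion αLΔT = 16.9e-6 · 3790 · 42.3 = 2.709 mm.
The walls impose strain ε = −(2.709)/3790 = -7.1487e-04; σ = Eε = 125000 · -7.1487e-04 = -89.36 MPa.
Wall reaction R = σ·A = -89.36·1970 = -176000 N = -176 kN.

-176 kN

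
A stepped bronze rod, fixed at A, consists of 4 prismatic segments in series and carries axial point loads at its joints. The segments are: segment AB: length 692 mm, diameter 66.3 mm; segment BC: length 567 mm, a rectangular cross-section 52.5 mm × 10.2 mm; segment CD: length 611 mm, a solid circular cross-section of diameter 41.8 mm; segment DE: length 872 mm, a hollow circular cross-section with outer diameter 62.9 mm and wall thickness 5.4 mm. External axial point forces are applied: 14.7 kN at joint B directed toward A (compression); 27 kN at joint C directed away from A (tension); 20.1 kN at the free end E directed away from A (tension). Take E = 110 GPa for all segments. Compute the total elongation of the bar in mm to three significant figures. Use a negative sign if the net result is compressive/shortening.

Internal axial forces (sectioning from the free end, tension +): N_DE = 20.1 kN, N_CD = 20.1 kN, N_BC = 47.1 kN, N_AB = 32.4 kN.
A_AB = 3452 mm².
A_BC = 535.5 mm².
A_CD = 1372 mm².
A_DE = 975.5 mm².
δ_AB = 32400·692/(3452·110000) = 0.05904 mm
δ_BC = 47100·567/(535.5·110000) = 0.4534 mm
δ_CD = 20100·611/(1372·110000) = 0.08136 mm
δ_DE = 20100·872/(975.5·110000) = 0.1633 mm
δ = Σδ_i = 0.7571 mm.

0.757 mm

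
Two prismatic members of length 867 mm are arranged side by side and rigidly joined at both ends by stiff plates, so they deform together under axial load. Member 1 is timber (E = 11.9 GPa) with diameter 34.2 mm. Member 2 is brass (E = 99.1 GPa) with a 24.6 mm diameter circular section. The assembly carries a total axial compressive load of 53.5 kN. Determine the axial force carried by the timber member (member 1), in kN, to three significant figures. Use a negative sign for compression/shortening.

-10.1 kN

A_1 = 918.6 mm².
A_2 = 475.3 mm².
Equal strain + equilibrium ⇒ each member carries load in proportion to AE: A₁E₁ = 10930000 N, A₂E₂ = 47100000 N, ΣAE = 58030000 N.
F₁ = P·A₁E₁/ΣAE = -53500·10930000/58030000 = -10080 N.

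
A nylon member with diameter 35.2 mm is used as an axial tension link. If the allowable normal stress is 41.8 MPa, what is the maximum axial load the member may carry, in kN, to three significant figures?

40.7 kN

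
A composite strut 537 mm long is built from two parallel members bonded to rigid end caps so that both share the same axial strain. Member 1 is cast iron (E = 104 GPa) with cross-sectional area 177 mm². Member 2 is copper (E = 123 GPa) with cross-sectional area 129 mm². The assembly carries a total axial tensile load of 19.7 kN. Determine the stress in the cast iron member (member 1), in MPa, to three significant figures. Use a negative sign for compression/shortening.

59.8 MPa

Equal strain + equilibrium ⇒ each member carries load in proportion to AE: A₁E₁ = 18410000 N, A₂E₂ = 15870000 N, ΣAE = 34280000 N.
σ₁ = P·E₁/ΣAE = 19700·104000/34280000 = 59.78 MPa.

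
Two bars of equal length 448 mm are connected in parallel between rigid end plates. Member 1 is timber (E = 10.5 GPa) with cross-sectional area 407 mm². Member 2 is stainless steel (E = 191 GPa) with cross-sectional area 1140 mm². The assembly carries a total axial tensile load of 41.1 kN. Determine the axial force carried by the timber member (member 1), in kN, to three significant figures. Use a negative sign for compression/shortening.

0.791 kN

Equal strain + equilibrium ⇒ each member carries load in proportion to AE: A₁E₁ = 4274000 N, A₂E₂ = 217700000 N, ΣAE = 222000000 N.
F₁ = P·A₁E₁/ΣAE = 41100·4274000/222000000 = 791.1 N.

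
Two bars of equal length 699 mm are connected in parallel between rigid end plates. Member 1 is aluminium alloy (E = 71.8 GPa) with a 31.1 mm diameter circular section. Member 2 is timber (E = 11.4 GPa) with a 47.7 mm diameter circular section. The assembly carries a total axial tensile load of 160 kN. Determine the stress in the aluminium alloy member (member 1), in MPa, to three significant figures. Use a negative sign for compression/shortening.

153 MPa

A_1 = 759.6 mm².
A_2 = 1787 mm².
Equal strain + equilibrium ⇒ each member carries load in proportion to AE: A₁E₁ = 54540000 N, A₂E₂ = 20370000 N, ΣAE = 74910000 N.
σ₁ = P·E₁/ΣAE = 160000·71800/74910000 = 153.3 MPa.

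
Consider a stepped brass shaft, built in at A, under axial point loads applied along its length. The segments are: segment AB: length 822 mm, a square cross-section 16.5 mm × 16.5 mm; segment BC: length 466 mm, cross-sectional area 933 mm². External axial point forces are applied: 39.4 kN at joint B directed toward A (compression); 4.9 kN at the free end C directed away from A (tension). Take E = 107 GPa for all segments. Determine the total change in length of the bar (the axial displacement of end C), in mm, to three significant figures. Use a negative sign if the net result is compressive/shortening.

-0.951 mm

Internal axial forces (sectioning from the free end, tension +): N_BC = 4.9 kN, N_AB = -34.5 kN.
A_AB = 272.2 mm².
δ_AB = -34500·822/(272.2·107000) = -0.9735 mm
δ_BC = 4900·466/(933·107000) = 0.02287 mm
δ = Σδ_i = -0.9506 mm.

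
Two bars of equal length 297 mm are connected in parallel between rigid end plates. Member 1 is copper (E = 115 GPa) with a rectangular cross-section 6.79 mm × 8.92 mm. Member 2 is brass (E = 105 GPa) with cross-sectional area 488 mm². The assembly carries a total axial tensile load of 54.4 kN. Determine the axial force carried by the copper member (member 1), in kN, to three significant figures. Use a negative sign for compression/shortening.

6.51 kN

A_1 = 60.57 mm².
Equal strain + equilibrium ⇒ each member carries load in proportion to AE: A₁E₁ = 6965000 N, A₂E₂ = 51240000 N, ΣAE = 58210000 N.
F₁ = P·A₁E₁/ΣAE = 54400·6965000/58210000 = 6510 N.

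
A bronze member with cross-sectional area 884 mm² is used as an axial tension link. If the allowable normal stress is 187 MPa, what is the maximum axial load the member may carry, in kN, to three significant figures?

P_max = σ_allow · A = 187 · 884 = 165300 N = 165.3 kN.

165 kN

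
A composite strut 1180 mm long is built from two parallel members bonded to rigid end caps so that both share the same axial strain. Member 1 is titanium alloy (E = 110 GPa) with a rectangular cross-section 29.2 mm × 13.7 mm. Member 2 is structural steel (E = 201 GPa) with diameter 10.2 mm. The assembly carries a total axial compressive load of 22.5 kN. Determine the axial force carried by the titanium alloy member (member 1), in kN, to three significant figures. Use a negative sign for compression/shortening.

-16.4 kN

A_1 = 400 mm².
A_2 = 81.71 mm².
Equal strain + equilibrium ⇒ each member carries load in proportion to AE: A₁E₁ = 44000000 N, A₂E₂ = 16420000 N, ΣAE = 60430000 N.
F₁ = P·A₁E₁/ΣAE = -22500·44000000/60430000 = -16380 N.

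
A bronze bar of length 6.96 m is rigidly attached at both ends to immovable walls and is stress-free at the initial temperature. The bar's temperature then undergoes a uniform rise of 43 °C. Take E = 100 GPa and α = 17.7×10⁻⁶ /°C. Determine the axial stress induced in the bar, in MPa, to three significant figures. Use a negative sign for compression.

Free thermal expansion αLΔT = 17.7e-6 · 6960 · 43 = 5.297 mm.
The walls impose strain ε = −(5.297)/6960 = -7.6110e-04; σ = Eε = 100000 · -7.6110e-04 = -76.11 MPa.

-76.1 MPa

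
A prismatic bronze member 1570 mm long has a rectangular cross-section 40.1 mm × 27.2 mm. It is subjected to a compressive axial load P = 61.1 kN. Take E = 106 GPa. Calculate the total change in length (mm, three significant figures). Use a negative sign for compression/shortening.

-0.830 mm

A = 1091 mm².
δ_mech = NL/(AE) = -61100·1570/(1091·106000) = -0.8297 mm.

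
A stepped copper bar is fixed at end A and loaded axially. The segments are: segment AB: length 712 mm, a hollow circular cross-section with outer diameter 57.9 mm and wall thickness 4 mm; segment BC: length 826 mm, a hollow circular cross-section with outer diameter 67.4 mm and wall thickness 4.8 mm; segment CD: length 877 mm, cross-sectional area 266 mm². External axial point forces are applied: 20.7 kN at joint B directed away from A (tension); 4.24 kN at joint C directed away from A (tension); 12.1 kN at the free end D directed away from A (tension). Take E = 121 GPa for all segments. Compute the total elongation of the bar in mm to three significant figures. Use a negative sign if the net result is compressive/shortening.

0.770 mm

Internal axial forces (sectioning from the free end, tension +): N_CD = 12.1 kN, N_BC = 16.34 kN, N_AB = 37.04 kN.
A_AB = 677.3 mm².
A_BC = 944 mm².
δ_AB = 37040·712/(677.3·121000) = 0.3218 mm
δ_BC = 16340·826/(944·121000) = 0.1182 mm
δ_CD = 12100·877/(266·121000) = 0.3297 mm
δ = Σδ_i = 0.7696 mm.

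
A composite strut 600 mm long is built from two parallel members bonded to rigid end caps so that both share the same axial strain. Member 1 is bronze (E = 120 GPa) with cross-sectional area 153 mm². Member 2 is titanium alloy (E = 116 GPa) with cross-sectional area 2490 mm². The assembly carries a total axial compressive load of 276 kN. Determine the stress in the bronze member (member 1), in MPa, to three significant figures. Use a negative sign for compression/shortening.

Equal strain + equilibrium ⇒ each member carries load in proportion to AE: A₁E₁ = 18360000 N, A₂E₂ = 288800000 N, ΣAE = 307200000 N.
σ₁ = P·E₁/ΣAE = -276000·120000/307200000 = -107.8 MPa.

-108 MPa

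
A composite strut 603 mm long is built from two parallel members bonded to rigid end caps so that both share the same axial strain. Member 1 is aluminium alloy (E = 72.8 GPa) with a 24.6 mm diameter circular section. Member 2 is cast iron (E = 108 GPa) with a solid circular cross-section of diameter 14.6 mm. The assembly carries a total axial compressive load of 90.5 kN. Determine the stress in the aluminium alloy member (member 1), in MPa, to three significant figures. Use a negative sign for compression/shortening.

A_1 = 475.3 mm².
A_2 = 167.4 mm².
Equal strain + equilibrium ⇒ each member carries load in proportion to AE: A₁E₁ = 34600000 N, A₂E₂ = 18080000 N, ΣAE = 52680000 N.
σ₁ = P·E₁/ΣAE = -90500·72800/52680000 = -125.1 MPa.

-125 MPa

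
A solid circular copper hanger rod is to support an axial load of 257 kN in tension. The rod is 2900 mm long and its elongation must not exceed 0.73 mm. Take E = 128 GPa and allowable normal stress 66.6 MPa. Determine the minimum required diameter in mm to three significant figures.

101 mm

Required area A ≥ P/σ_allow = 257000/66.6 = 3859 mm².
For a solid circular section, d ≥ √(4A/π) = 70.09 mm.
Elongation limit: A ≥ PL/(Eδ_allow) = 257000·2900/(128000·0.73) = 7976 mm² ⇒ d ≥ 100.8 mm.
The elongation limit governs.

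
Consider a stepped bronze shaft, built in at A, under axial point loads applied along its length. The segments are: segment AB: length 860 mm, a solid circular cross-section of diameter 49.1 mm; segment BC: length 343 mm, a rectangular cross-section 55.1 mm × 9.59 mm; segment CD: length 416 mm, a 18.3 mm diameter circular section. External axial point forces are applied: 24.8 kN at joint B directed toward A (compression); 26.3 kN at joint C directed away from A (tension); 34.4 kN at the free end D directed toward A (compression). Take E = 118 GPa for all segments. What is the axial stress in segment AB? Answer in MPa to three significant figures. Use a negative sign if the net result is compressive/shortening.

Internal axial forces (sectioning from the free end, tension +): N_CD = -34.4 kN, N_BC = -8.1 kN, N_AB = -32.9 kN.
A_AB = 1893 mm².
σ_AB = N_AB/A_AB = -32900/1893 = -17.38 MPa.

-17.4 MPa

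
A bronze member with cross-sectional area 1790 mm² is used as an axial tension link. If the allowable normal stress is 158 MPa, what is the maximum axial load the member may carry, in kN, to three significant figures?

P_max = σ_allow · A = 158 · 1790 = 282800 N = 282.8 kN.

283 kN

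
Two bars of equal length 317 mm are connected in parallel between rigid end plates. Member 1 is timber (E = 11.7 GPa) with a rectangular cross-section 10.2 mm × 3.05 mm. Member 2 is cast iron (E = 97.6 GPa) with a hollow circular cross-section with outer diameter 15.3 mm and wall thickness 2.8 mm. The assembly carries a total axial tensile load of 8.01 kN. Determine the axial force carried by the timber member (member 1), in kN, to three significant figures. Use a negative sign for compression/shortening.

A_1 = 31.11 mm².
A_2 = 110 mm².
Equal strain + equilibrium ⇒ each member carries load in proportion to AE: A₁E₁ = 364000 N, A₂E₂ = 10730000 N, ΣAE = 11100000 N.
F₁ = P·A₁E₁/ΣAE = 8010·364000/11100000 = 262.8 N.

0.263 kN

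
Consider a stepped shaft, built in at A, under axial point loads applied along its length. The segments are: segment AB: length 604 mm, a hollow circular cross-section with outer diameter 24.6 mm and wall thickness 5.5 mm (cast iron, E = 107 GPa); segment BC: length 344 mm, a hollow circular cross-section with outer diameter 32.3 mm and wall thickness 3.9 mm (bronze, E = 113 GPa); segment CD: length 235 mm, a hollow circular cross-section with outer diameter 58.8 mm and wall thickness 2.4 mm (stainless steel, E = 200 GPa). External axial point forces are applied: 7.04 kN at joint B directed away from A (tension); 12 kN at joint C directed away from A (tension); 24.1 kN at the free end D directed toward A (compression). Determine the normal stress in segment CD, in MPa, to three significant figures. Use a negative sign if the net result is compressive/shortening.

Internal axial forces (sectioning from the free end, tension +): N_CD = -24.1 kN, N_BC = -12.1 kN, N_AB = -5.06 kN.
A_CD = 425.2 mm².
σ_CD = N_CD/A_CD = -24100/425.2 = -56.67 MPa.

-56.7 MPa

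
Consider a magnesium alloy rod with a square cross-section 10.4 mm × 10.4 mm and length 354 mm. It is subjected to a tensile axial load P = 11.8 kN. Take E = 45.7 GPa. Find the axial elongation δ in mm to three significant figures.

0.845 mm

A = 108.2 mm².
δ_mech = NL/(AE) = 11800·354/(108.2·45700) = 0.8451 mm.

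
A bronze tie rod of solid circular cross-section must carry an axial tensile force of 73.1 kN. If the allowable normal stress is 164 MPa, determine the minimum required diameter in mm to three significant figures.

23.8 mm

Required area A ≥ P/σ_allow = 73100/164 = 445.7 mm².
For a solid circular section, d ≥ √(4A/π) = 23.82 mm.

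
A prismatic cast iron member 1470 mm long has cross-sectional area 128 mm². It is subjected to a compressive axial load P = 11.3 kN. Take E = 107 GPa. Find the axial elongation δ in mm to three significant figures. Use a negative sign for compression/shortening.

δ_mech = NL/(AE) = -11300·1470/(128·107000) = -1.213 mm.

-1.21 mm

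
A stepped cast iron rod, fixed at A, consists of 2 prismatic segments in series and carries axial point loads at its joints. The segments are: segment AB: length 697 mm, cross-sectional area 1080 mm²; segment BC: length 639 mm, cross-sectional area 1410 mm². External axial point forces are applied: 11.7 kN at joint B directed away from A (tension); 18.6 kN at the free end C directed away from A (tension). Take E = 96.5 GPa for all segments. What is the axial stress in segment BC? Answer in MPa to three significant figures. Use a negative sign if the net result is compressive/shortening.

Internal axial forces (sectioning from the free end, tension +): N_BC = 18.6 kN, N_AB = 30.3 kN.
σ_BC = N_BC/A_BC = 18600/1410 = 13.19 MPa.

13.2 MPa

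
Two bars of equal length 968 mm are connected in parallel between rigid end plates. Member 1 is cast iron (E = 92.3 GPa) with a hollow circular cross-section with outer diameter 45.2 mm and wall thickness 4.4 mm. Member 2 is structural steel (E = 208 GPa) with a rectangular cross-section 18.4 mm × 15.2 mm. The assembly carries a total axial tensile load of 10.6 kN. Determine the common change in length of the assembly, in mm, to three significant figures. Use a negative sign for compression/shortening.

0.0931 mm

A_1 = 564 mm².
A_2 = 279.7 mm².
Equal strain + equilibrium ⇒ each member carries load in proportion to AE: A₁E₁ = 52060000 N, A₂E₂ = 58170000 N, ΣAE = 110200000 N.
δ = PL/ΣAE = 10600·968/110200000 = 0.09309 mm.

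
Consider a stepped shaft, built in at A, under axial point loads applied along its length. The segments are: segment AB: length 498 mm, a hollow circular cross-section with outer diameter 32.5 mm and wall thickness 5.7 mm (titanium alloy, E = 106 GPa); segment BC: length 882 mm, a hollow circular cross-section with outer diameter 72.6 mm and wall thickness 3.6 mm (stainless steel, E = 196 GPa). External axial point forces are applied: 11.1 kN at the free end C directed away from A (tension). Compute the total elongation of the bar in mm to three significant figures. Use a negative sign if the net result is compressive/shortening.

Internal axial forces (sectioning from the free end, tension +): N_BC = 11.1 kN, N_AB = 11.1 kN.
A_AB = 479.9 mm².
A_BC = 780.4 mm².
δ_AB = 11100·498/(479.9·106000) = 0.1087 mm
δ_BC = 11100·882/(780.4·196000) = 0.06401 mm
δ = Σδ_i = 0.1727 mm.

0.173 mm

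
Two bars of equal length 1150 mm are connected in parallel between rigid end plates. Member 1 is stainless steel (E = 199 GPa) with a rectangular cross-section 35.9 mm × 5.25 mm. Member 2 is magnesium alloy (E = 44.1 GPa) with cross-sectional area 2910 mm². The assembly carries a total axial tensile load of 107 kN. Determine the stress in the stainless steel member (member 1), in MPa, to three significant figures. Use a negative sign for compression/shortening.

128 MPa

A_1 = 188.5 mm².
Equal strain + equilibrium ⇒ each member carries load in proportion to AE: A₁E₁ = 37510000 N, A₂E₂ = 128300000 N, ΣAE = 165800000 N.
σ₁ = P·E₁/ΣAE = 107000·199000/165800000 = 128.4 MPa.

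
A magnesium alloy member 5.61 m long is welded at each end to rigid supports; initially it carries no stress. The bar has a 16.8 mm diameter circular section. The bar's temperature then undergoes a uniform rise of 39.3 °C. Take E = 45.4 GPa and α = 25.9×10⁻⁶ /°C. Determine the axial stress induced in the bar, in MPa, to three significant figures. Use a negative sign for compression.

-46.2 MPa

Free thermal expansion αLΔT = 25.9e-6 · 5610 · 39.3 = 5.71 mm.
The walls impose strain ε = −(5.71)/5610 = -1.0179e-03; σ = Eε = 45400 · -1.0179e-03 = -46.21 MPa.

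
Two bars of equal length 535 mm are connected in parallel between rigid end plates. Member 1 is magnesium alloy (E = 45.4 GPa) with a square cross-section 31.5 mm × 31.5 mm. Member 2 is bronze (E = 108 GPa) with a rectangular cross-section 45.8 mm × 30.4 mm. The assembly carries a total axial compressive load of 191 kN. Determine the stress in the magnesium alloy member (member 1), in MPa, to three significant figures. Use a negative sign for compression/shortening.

A_1 = 992.2 mm².
A_2 = 1392 mm².
Equal strain + equilibrium ⇒ each member carries load in proportion to AE: A₁E₁ = 45050000 N, A₂E₂ = 150400000 N, ΣAE = 195400000 N.
σ₁ = P·E₁/ΣAE = -191000·45400/195400000 = -44.37 MPa.

-44.4 MPa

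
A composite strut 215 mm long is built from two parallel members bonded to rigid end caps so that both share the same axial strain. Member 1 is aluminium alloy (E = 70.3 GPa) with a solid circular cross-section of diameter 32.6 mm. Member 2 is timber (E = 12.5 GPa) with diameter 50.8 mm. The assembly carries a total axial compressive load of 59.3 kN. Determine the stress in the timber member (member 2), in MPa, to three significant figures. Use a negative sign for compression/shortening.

-8.82 MPa

A_1 = 834.7 mm².
A_2 = 2027 mm².
Equal strain + equilibrium ⇒ each member carries load in proportion to AE: A₁E₁ = 58680000 N, A₂E₂ = 25340000 N, ΣAE = 84010000 N.
σ₂ = P·E₂/ΣAE = -59300·12500/84010000 = -8.823 MPa.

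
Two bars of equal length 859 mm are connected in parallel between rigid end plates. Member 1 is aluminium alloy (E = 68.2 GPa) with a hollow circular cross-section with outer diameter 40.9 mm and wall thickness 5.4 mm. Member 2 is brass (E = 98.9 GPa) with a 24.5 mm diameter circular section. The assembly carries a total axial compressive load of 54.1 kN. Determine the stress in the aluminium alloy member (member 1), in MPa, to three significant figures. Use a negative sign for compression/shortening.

A_1 = 602.2 mm².
A_2 = 471.4 mm².
Equal strain + equilibrium ⇒ each member carries load in proportion to AE: A₁E₁ = 41070000 N, A₂E₂ = 46620000 N, ΣAE = 87700000 N.
σ₁ = P·E₁/ΣAE = -54100·68200/87700000 = -42.07 MPa.

-42.1 MPa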